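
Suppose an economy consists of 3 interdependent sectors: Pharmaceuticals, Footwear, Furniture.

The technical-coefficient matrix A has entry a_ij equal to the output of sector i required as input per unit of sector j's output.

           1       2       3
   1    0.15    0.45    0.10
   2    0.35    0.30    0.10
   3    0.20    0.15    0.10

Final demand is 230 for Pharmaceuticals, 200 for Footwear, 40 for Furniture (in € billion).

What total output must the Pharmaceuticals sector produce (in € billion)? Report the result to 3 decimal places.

I − A =
  [   0.85    -0.45    -0.10]
  [  -0.35     0.70    -0.10]
  [  -0.20    -0.15     0.90]
Cofactors of I−A, C_ij = (−1)^(i+j)·(minor ij) (rows/columns in the sector order above):
  C_11 = (0.70)(0.90) − (-0.10)(-0.15) = 0.6150
  C_12 = −[(-0.35)(0.90) − (-0.10)(-0.20)] = 0.3350
  C_13 = (-0.35)(-0.15) − (0.70)(-0.20) = 0.1925
  C_21 = −[(-0.45)(0.90) − (-0.10)(-0.15)] = 0.4200
  C_22 = (0.85)(0.90) − (-0.10)(-0.20) = 0.7450
  C_23 = −[(0.85)(-0.15) − (-0.45)(-0.20)] = 0.2175
  C_31 = (-0.45)(-0.10) − (-0.10)(0.70) = 0.1150
  C_32 = −[(0.85)(-0.10) − (-0.10)(-0.35)] = 0.1200
  C_33 = (0.85)(0.70) − (-0.45)(-0.35) = 0.4375
det(I−A) = Σ_j (I−A)_1j·C_1j = (0.85)(0.6150) + (-0.45)(0.3350) + (-0.10)(0.1925) = 0.35275
adj(I−A) = Cᵀ =
  [ 0.6150   0.4200   0.1150]
  [ 0.3350   0.7450   0.1200]
  [ 0.1925   0.2175   0.4375]
(I − A)⁻¹ = adj(I−A) / det(I−A) ≈
  [   1.7434     1.1906     0.3260]
  [   0.9497     2.1120     0.3402]
  [   0.5457     0.6166     1.2403]
x = (I − A)⁻¹ d = adj(I−A)·d / det(I−A), with det(I−A) = 0.35275:
  x_1 = (0.6150·230 + 0.4200·200 + 0.1150·40) / 0.35275 = 230.05 / 0.35275 ≈ 652.162
  x_2 = (0.3350·230 + 0.7450·200 + 0.1200·40) / 0.35275 = 230.85 / 0.35275 ≈ 654.429
  x_3 = (0.1925·230 + 0.2175·200 + 0.4375·40) / 0.35275 = 105.275 / 0.35275 ≈ 298.441

x_1 = 652.162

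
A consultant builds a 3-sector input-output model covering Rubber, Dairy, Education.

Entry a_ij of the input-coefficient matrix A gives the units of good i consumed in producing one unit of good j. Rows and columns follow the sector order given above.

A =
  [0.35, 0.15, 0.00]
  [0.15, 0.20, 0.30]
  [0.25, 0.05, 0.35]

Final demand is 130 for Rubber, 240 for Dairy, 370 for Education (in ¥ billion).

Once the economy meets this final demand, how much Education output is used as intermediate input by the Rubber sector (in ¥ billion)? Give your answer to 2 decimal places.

z_31 = 87.39

I − A =
  [   0.65    -0.15     0.00]
  [  -0.15     0.80    -0.30]
  [  -0.25    -0.05     0.65]
Cofactors of I−A, C_ij = (−1)^(i+j)·(minor ij) (rows/columns in the sector order above):
  C_11 = (0.80)(0.65) − (-0.30)(-0.05) = 0.5050
  C_12 = −[(-0.15)(0.65) − (-0.30)(-0.25)] = 0.1725
  C_13 = (-0.15)(-0.05) − (0.80)(-0.25) = 0.2075
  C_21 = −[(-0.15)(0.65) − (0.00)(-0.05)] = 0.0975
  C_22 = (0.65)(0.65) − (0.00)(-0.25) = 0.4225
  C_23 = −[(0.65)(-0.05) − (-0.15)(-0.25)] = 0.0700
  C_31 = (-0.15)(-0.30) − (0.00)(0.80) = 0.0450
  C_32 = −[(0.65)(-0.30) − (0.00)(-0.15)] = 0.1950
  C_33 = (0.65)(0.80) − (-0.15)(-0.15) = 0.4975
det(I−A) = Σ_j (I−A)_1j·C_1j = (0.65)(0.5050) + (-0.15)(0.1725) + (0.00)(0.2075) = 0.302375
adj(I−A) = Cᵀ =
  [ 0.5050   0.0975   0.0450]
  [ 0.1725   0.4225   0.1950]
  [ 0.2075   0.0700   0.4975]
(I − A)⁻¹ = adj(I−A) / det(I−A) ≈
  [   1.6701     0.3224     0.1488]
  [   0.5705     1.3973     0.6449]
  [   0.6862     0.2315     1.6453]
First solve x = (I − A)⁻¹ d = adj(I−A)·d / det(I−A); in particular x_1 = (0.5050·130 + 0.0975·240 + 0.0450·370) / 0.302375 = 105.70 / 0.302375 ≈ 349.5659.
Intermediate flow from 3 to 1: z_31 = a_31 · x_1 = 0.25 × 105.70 / 0.302375 = 26.425 / 0.302375 ≈ 87.39.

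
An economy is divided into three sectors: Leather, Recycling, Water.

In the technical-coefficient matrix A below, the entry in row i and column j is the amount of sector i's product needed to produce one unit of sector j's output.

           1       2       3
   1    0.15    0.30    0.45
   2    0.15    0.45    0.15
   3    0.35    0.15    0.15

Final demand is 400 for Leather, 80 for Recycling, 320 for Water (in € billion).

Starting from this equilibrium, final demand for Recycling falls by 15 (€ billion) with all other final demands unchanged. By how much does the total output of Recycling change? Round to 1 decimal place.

Δx_2 = -37.3

I − A =
  [   0.85    -0.30    -0.45]
  [  -0.15     0.55    -0.15]
  [  -0.35    -0.15     0.85]
Cofactors of I−A, C_ij = (−1)^(i+j)·(minor ij) (rows/columns in the sector order above):
  C_11 = (0.55)(0.85) − (-0.15)(-0.15) = 0.4450
  C_12 = −[(-0.15)(0.85) − (-0.15)(-0.35)] = 0.1800
  C_13 = (-0.15)(-0.15) − (0.55)(-0.35) = 0.2150
  C_21 = −[(-0.30)(0.85) − (-0.45)(-0.15)] = 0.3225
  C_22 = (0.85)(0.85) − (-0.45)(-0.35) = 0.5650
  C_23 = −[(0.85)(-0.15) − (-0.30)(-0.35)] = 0.2325
  C_31 = (-0.30)(-0.15) − (-0.45)(0.55) = 0.2925
  C_32 = −[(0.85)(-0.15) − (-0.45)(-0.15)] = 0.1950
  C_33 = (0.85)(0.55) − (-0.30)(-0.15) = 0.4225
det(I−A) = Σ_j (I−A)_1j·C_1j = (0.85)(0.4450) + (-0.30)(0.1800) + (-0.45)(0.2150) = 0.2275
adj(I−A) = Cᵀ =
  [ 0.4450   0.3225   0.2925]
  [ 0.1800   0.5650   0.1950]
  [ 0.2150   0.2325   0.4225]
(I − A)⁻¹ = adj(I−A) / det(I−A) ≈
  [   1.9560     1.4176     1.2857]
  [   0.7912     2.4835     0.8571]
  [   0.9451     1.0220     1.8571]
Δx = (I − A)⁻¹ Δd with Δd having -15 in the Recycling component and 0 elsewhere.
So Δx_2 = L_22 · (-15), where L_22 = adj(I−A)_22 / det(I−A) = 0.5650 / 0.2275.
Δx_2 = 0.5650 × (-15) / 0.2275 = -8.475 / 0.2275 ≈ -37.3.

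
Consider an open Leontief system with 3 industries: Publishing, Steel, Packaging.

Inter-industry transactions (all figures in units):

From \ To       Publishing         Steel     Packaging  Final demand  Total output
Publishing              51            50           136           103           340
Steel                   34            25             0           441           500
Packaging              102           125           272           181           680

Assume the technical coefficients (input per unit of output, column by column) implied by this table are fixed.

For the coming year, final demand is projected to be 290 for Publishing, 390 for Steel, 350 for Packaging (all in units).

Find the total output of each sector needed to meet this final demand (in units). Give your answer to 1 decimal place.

x_1 = 659.5, x_2 = 480.0, x_3 = 1113.1

Technical coefficients a_ij = z_ij / X_j:
  a_11 = 51/340 = 0.15, a_21 = 34/340 = 0.10, a_31 = 102/340 = 0.30
  a_12 = 50/500 = 0.10, a_22 = 25/500 = 0.05, a_32 = 125/500 = 0.25
  a_13 = 136/680 = 0.20, a_23 = 0/680 = 0.00, a_33 = 272/680 = 0.40
I − A =
  [   0.85    -0.10    -0.20]
  [  -0.10     0.95     0.00]
  [  -0.30    -0.25     0.60]
Cofactors of I−A, C_ij = (−1)^(i+j)·(minor ij) (rows/columns in the sector order above):
  C_11 = (0.95)(0.60) − (0.00)(-0.25) = 0.5700
  C_12 = −[(-0.10)(0.60) − (0.00)(-0.30)] = 0.0600
  C_13 = (-0.10)(-0.25) − (0.95)(-0.30) = 0.3100
  C_21 = −[(-0.10)(0.60) − (-0.20)(-0.25)] = 0.1100
  C_22 = (0.85)(0.60) − (-0.20)(-0.30) = 0.4500
  C_23 = −[(0.85)(-0.25) − (-0.10)(-0.30)] = 0.2425
  C_31 = (-0.10)(0.00) − (-0.20)(0.95) = 0.1900
  C_32 = −[(0.85)(0.00) − (-0.20)(-0.10)] = 0.0200
  C_33 = (0.85)(0.95) − (-0.10)(-0.10) = 0.7975
det(I−A) = Σ_j (I−A)_1j·C_1j = (0.85)(0.5700) + (-0.10)(0.0600) + (-0.20)(0.3100) = 0.4165
adj(I−A) = Cᵀ =
  [ 0.5700   0.1100   0.1900]
  [ 0.0600   0.4500   0.0200]
  [ 0.3100   0.2425   0.7975]
(I − A)⁻¹ = adj(I−A) / det(I−A) ≈
  [   1.3685     0.2641     0.4562]
  [   0.1441     1.0804     0.0480]
  [   0.7443     0.5822     1.9148]
x = (I − A)⁻¹ d = adj(I−A)·d / det(I−A), with det(I−A) = 0.4165:
  x_1 = (0.5700·290 + 0.1100·390 + 0.1900·350) / 0.4165 = 274.70 / 0.4165 ≈ 659.5
  x_2 = (0.0600·290 + 0.4500·390 + 0.0200·350) / 0.4165 = 199.90 / 0.4165 ≈ 480.0
  x_3 = (0.3100·290 + 0.2425·390 + 0.7975·350) / 0.4165 = 463.60 / 0.4165 ≈ 1113.1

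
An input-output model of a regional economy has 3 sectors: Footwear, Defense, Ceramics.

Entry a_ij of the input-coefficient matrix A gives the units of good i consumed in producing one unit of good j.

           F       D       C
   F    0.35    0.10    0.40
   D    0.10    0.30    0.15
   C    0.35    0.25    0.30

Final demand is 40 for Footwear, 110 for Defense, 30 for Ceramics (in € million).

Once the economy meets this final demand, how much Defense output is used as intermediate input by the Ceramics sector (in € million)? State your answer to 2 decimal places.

I − A =
  [   0.65    -0.10    -0.40]
  [  -0.10     0.70    -0.15]
  [  -0.35    -0.25     0.70]
Cofactors of I−A, C_ij = (−1)^(i+j)·(minor ij) (rows/columns in the sector order above):
  C_11 = (0.70)(0.70) − (-0.15)(-0.25) = 0.4525
  C_12 = −[(-0.10)(0.70) − (-0.15)(-0.35)] = 0.1225
  C_13 = (-0.10)(-0.25) − (0.70)(-0.35) = 0.2700
  C_21 = −[(-0.10)(0.70) − (-0.40)(-0.25)] = 0.1700
  C_22 = (0.65)(0.70) − (-0.40)(-0.35) = 0.3150
  C_23 = −[(0.65)(-0.25) − (-0.10)(-0.35)] = 0.1975
  C_31 = (-0.10)(-0.15) − (-0.40)(0.70) = 0.2950
  C_32 = −[(0.65)(-0.15) − (-0.40)(-0.10)] = 0.1375
  C_33 = (0.65)(0.70) − (-0.10)(-0.10) = 0.4450
det(I−A) = Σ_j (I−A)_1j·C_1j = (0.65)(0.4525) + (-0.10)(0.1225) + (-0.40)(0.2700) = 0.173875
adj(I−A) = Cᵀ =
  [ 0.4525   0.1700   0.2950]
  [ 0.1225   0.3150   0.1375]
  [ 0.2700   0.1975   0.4450]
(I − A)⁻¹ = adj(I−A) / det(I−A) ≈
  [   2.6024     0.9777     1.6966]
  [   0.7045     1.8116     0.7908]
  [   1.5528     1.1359     2.5593]
First solve x = (I − A)⁻¹ d = adj(I−A)·d / det(I−A); in particular x_C = (0.2700·40 + 0.1975·110 + 0.4450·30) / 0.173875 = 45.875 / 0.173875 ≈ 263.8390.
Intermediate flow from D to C: z_DC = a_DC · x_C = 0.15 × 45.875 / 0.173875 = 6.88125 / 0.173875 ≈ 39.58.

z_DC = 39.58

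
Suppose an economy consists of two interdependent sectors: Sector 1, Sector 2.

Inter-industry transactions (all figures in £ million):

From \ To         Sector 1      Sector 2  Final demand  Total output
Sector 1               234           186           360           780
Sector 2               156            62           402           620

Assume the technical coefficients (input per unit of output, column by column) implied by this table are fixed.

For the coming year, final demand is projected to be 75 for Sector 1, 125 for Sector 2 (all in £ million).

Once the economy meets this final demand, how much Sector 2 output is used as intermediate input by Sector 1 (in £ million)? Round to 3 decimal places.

z_21 = 36.842

Technical coefficients a_ij = z_ij / X_j:
  a_11 = 234/780 = 0.30, a_21 = 156/780 = 0.20
  a_12 = 186/620 = 0.30, a_22 = 62/620 = 0.10
I − A =
  [   0.70    -0.30]
  [  -0.20     0.90]
det(I−A) = (0.70)(0.90) − (-0.30)(-0.20) = 0.5700
adj(I−A) = [[0.90, 0.30], [0.20, 0.70]]
(I − A)⁻¹ = adj(I−A) / det(I−A) ≈
  [   1.5789     0.5263]
  [   0.3509     1.2281]
First solve x = (I − A)⁻¹ d = adj(I−A)·d / det(I−A); in particular x_1 = (0.90·75 + 0.30·125) / 0.5700 = 105.00 / 0.5700 ≈ 184.21053.
Intermediate flow from 2 to 1: z_21 = a_21 · x_1 = 0.20 × 105.00 / 0.5700 = 21.00 / 0.5700 ≈ 36.842.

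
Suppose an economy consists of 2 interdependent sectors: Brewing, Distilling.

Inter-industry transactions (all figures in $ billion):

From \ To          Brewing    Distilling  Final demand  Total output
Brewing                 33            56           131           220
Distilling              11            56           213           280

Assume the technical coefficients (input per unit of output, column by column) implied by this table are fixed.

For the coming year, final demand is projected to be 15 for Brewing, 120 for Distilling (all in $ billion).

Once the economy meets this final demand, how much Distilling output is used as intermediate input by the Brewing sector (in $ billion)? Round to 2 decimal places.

z_DB = 2.69

Technical coefficients a_ij = z_ij / X_j:
  a_BB = 33/220 = 0.15, a_DB = 11/220 = 0.05
  a_BD = 56/280 = 0.20, a_DD = 56/280 = 0.20
I − A =
  [   0.85    -0.20]
  [  -0.05     0.80]
det(I−A) = (0.85)(0.80) − (-0.20)(-0.05) = 0.6700
adj(I−A) = [[0.80, 0.20], [0.05, 0.85]]
(I − A)⁻¹ = adj(I−A) / det(I−A) ≈
  [   1.1940     0.2985]
  [   0.0746     1.2687]
First solve x = (I − A)⁻¹ d = adj(I−A)·d / det(I−A); in particular x_B = (0.80·15 + 0.20·120) / 0.6700 = 36.00 / 0.6700 ≈ 53.7313.
Intermediate flow from D to B: z_DB = a_DB · x_B = 0.05 × 36.00 / 0.6700 = 1.80 / 0.6700 ≈ 2.69.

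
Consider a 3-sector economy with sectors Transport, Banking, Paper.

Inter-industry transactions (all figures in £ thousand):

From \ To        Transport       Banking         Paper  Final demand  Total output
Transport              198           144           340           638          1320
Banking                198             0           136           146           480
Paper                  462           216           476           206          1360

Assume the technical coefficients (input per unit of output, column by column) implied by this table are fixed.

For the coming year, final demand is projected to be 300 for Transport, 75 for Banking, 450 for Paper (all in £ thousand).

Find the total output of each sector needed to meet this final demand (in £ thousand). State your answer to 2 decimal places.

x_T = 893.11, x_B = 350.56, x_P = 1415.91

Technical coefficients a_ij = z_ij / X_j:
  a_TT = 198/1320 = 0.15, a_BT = 198/1320 = 0.15, a_PT = 462/1320 = 0.35
  a_TB = 144/480 = 0.30, a_BB = 0/480 = 0.00, a_PB = 216/480 = 0.45
  a_TP = 340/1360 = 0.25, a_BP = 136/1360 = 0.10, a_PP = 476/1360 = 0.35
I − A =
  [   0.85    -0.30    -0.25]
  [  -0.15     1.00    -0.10]
  [  -0.35    -0.45     0.65]
Cofactors of I−A, C_ij = (−1)^(i+j)·(minor ij) (rows/columns in the sector order above):
  C_11 = (1.00)(0.65) − (-0.10)(-0.45) = 0.6050
  C_12 = −[(-0.15)(0.65) − (-0.10)(-0.35)] = 0.1325
  C_13 = (-0.15)(-0.45) − (1.00)(-0.35) = 0.4175
  C_21 = −[(-0.30)(0.65) − (-0.25)(-0.45)] = 0.3075
  C_22 = (0.85)(0.65) − (-0.25)(-0.35) = 0.4650
  C_23 = −[(0.85)(-0.45) − (-0.30)(-0.35)] = 0.4875
  C_31 = (-0.30)(-0.10) − (-0.25)(1.00) = 0.2800
  C_32 = −[(0.85)(-0.10) − (-0.25)(-0.15)] = 0.1225
  C_33 = (0.85)(1.00) − (-0.30)(-0.15) = 0.8050
det(I−A) = Σ_j (I−A)_1j·C_1j = (0.85)(0.6050) + (-0.30)(0.1325) + (-0.25)(0.4175) = 0.370125
adj(I−A) = Cᵀ =
  [ 0.6050   0.3075   0.2800]
  [ 0.1325   0.4650   0.1225]
  [ 0.4175   0.4875   0.8050]
(I − A)⁻¹ = adj(I−A) / det(I−A) ≈
  [   1.6346     0.8308     0.7565]
  [   0.3580     1.2563     0.3310]
  [   1.1280     1.3171     2.1749]
x = (I − A)⁻¹ d = adj(I−A)·d / det(I−A), with det(I−A) = 0.370125:
  x_T = (0.6050·300 + 0.3075·75 + 0.2800·450) / 0.370125 = 330.5625 / 0.370125 ≈ 893.11
  x_B = (0.1325·300 + 0.4650·75 + 0.1225·450) / 0.370125 = 129.75 / 0.370125 ≈ 350.56
  x_P = (0.4175·300 + 0.4875·75 + 0.8050·450) / 0.370125 = 524.0625 / 0.370125 ≈ 1415.91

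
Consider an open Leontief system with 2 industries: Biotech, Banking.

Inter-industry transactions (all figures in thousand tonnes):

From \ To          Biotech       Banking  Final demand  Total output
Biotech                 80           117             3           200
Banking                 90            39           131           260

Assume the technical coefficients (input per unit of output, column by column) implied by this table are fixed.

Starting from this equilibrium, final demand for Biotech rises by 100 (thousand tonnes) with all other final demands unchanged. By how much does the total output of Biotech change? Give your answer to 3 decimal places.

Technical coefficients a_ij = z_ij / X_j:
  a_11 = 80/200 = 0.40, a_21 = 90/200 = 0.45
  a_12 = 117/260 = 0.45, a_22 = 39/260 = 0.15
I − A =
  [   0.60    -0.45]
  [  -0.45     0.85]
det(I−A) = (0.60)(0.85) − (-0.45)(-0.45) = 0.3075
adj(I−A) = [[0.85, 0.45], [0.45, 0.60]]
(I − A)⁻¹ = adj(I−A) / det(I−A) ≈
  [   2.7642     1.4634]
  [   1.4634     1.9512]
Δx = (I − A)⁻¹ Δd with Δd having +100 in the Biotech component and 0 elsewhere.
So Δx_1 = L_11 · (+100), where L_11 = adj(I−A)_11 / det(I−A) = 0.85 / 0.3075.
Δx_1 = 0.85 × (+100) / 0.3075 = 85.00 / 0.3075 ≈ 276.423.

Δx_1 = 276.423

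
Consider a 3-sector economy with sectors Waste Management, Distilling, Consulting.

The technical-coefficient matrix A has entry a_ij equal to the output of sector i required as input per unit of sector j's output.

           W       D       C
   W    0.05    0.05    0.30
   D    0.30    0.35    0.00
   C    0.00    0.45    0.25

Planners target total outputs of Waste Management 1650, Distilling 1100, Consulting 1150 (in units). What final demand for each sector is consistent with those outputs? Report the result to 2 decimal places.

I − A =
  [   0.95    -0.05    -0.30]
  [  -0.30     0.65     0.00]
  [   0.00    -0.45     0.75]
d = (I − A) x:
  d_W = (+0.95)·1650 + (-0.05)·1100 + (-0.30)·1150 = 1167.50
  d_D = (-0.30)·1650 + (+0.65)·1100 + (+0.00)·1150 = 220.00
  d_C = (+0.00)·1650 + (-0.45)·1100 + (+0.75)·1150 = 367.50

d_W = 1167.50, d_D = 220.00, d_C = 367.50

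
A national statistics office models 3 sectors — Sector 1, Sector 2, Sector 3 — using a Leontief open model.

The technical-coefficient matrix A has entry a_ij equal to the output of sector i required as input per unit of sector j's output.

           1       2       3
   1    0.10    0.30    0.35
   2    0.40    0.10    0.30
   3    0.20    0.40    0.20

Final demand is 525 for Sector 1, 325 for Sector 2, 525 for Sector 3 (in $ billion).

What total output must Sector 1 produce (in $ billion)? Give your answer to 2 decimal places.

I − A =
  [   0.90    -0.30    -0.35]
  [  -0.40     0.90    -0.30]
  [  -0.20    -0.40     0.80]
Cofactors of I−A, C_ij = (−1)^(i+j)·(minor ij) (rows/columns in the sector order above):
  C_11 = (0.90)(0.80) − (-0.30)(-0.40) = 0.6000
  C_12 = −[(-0.40)(0.80) − (-0.30)(-0.20)] = 0.3800
  C_13 = (-0.40)(-0.40) − (0.90)(-0.20) = 0.3400
  C_21 = −[(-0.30)(0.80) − (-0.35)(-0.40)] = 0.3800
  C_22 = (0.90)(0.80) − (-0.35)(-0.20) = 0.6500
  C_23 = −[(0.90)(-0.40) − (-0.30)(-0.20)] = 0.4200
  C_31 = (-0.30)(-0.30) − (-0.35)(0.90) = 0.4050
  C_32 = −[(0.90)(-0.30) − (-0.35)(-0.40)] = 0.4100
  C_33 = (0.90)(0.90) − (-0.30)(-0.40) = 0.6900
det(I−A) = Σ_j (I−A)_1j·C_1j = (0.90)(0.6000) + (-0.30)(0.3800) + (-0.35)(0.3400) = 0.3070
adj(I−A) = Cᵀ =
  [ 0.6000   0.3800   0.4050]
  [ 0.3800   0.6500   0.4100]
  [ 0.3400   0.4200   0.6900]
(I − A)⁻¹ = adj(I−A) / det(I−A) ≈
  [   1.9544     1.2378     1.3192]
  [   1.2378     2.1173     1.3355]
  [   1.1075     1.3681     2.2476]
x = (I − A)⁻¹ d = adj(I−A)·d / det(I−A), with det(I−A) = 0.3070:
  x_1 = (0.6000·525 + 0.3800·325 + 0.4050·525) / 0.3070 = 651.125 / 0.3070 ≈ 2120.93
  x_2 = (0.3800·525 + 0.6500·325 + 0.4100·525) / 0.3070 = 626.00 / 0.3070 ≈ 2039.09
  x_3 = (0.3400·525 + 0.4200·325 + 0.6900·525) / 0.3070 = 677.25 / 0.3070 ≈ 2206.03

x_1 = 2120.93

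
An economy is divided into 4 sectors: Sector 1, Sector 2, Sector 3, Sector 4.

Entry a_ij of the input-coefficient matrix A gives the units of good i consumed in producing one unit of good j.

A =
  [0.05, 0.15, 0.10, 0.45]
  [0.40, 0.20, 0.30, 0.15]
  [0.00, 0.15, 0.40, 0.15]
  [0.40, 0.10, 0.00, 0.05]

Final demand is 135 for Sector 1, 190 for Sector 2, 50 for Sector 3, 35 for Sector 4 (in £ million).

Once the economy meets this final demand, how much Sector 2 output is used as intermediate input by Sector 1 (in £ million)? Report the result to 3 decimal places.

z_21 = 157.267

I − A =
  [   0.95    -0.15    -0.10    -0.45]
  [  -0.40     0.80    -0.30    -0.15]
  [   0.00    -0.15     0.60    -0.15]
  [  -0.40    -0.10     0.00     0.95]
Compute the cofactors C_ij = (−1)^(i+j)·(3×3 minor ij) of I−A; the adjugate is their transpose:
adj(I−A) = Cᵀ =
  [ 0.399750   0.128250   0.130750   0.230250]
  [ 0.282000   0.427500   0.260750   0.242250]
  [ 0.120000   0.131625   0.479750   0.153375]
  [ 0.198000   0.099000   0.082500   0.371250]
det(I−A) = Σ_j (I−A)_1j·C_1j = (0.95)(0.399750) + (-0.15)(0.282000) + (-0.10)(0.120000) + (-0.45)(0.198000) = 0.2363625
(I − A)⁻¹ = adj(I−A) / det(I−A) ≈
  [   1.6913     0.5426     0.5532     0.9741]
  [   1.1931     1.8087     1.1032     1.0249]
  [   0.5077     0.5569     2.0297     0.6489]
  [   0.8377     0.4188     0.3490     1.5707]
First solve x = (I − A)⁻¹ d = adj(I−A)·d / det(I−A); in particular x_1 = (0.399750·135 + 0.128250·190 + 0.130750·50 + 0.230250·35) / 0.2363625 = 92.93 / 0.2363625 ≈ 393.16727.
Intermediate flow from 2 to 1: z_21 = a_21 · x_1 = 0.40 × 92.93 / 0.2363625 = 37.172 / 0.2363625 ≈ 157.267.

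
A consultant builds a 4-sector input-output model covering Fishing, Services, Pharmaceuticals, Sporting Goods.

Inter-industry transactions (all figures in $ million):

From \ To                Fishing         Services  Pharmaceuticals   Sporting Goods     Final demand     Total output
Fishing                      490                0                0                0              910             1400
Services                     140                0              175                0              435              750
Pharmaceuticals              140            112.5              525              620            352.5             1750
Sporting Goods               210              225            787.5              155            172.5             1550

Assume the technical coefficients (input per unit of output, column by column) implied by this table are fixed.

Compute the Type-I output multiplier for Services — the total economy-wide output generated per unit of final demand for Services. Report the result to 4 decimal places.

m_2 = 2.3145

Technical coefficients a_ij = z_ij / X_j:
  a_11 = 490/1400 = 0.35, a_21 = 140/1400 = 0.10, a_31 = 140/1400 = 0.10, a_41 = 210/1400 = 0.15
  a_12 = 0/750 = 0.00, a_22 = 0/750 = 0.00, a_32 = 112.5/750 = 0.15, a_42 = 225/750 = 0.30
  a_13 = 0/1750 = 0.00, a_23 = 175/1750 = 0.10, a_33 = 525/1750 = 0.30, a_43 = 787.5/1750 = 0.45
  a_14 = 0/1550 = 0.00, a_24 = 0/1550 = 0.00, a_34 = 620/1550 = 0.40, a_44 = 155/1550 = 0.10
I − A =
  [   0.65     0.00     0.00     0.00]
  [  -0.10     1.00    -0.10     0.00]
  [  -0.10    -0.15     0.70    -0.40]
  [  -0.15    -0.30    -0.45     0.90]
Compute the cofactors C_ij = (−1)^(i+j)·(3×3 minor ij) of I−A; the adjugate is their transpose:
adj(I−A) = Cᵀ =
  [ 0.424500   0.000000   0.000000   0.000000]
  [ 0.060000   0.292500   0.058500   0.026000]
  [ 0.175500   0.165750   0.585000   0.260000]
  [ 0.178500   0.180375   0.312000   0.445250]
det(I−A) = Σ_j (I−A)_1j·C_1j = (0.65)(0.424500) + (0.00)(0.060000) + (0.00)(0.175500) + (0.00)(0.178500) = 0.275925
(I − A)⁻¹ = adj(I−A) / det(I−A) ≈
  [   1.53846     0.00000     0.00000     0.00000]
  [   0.21745     1.06007     0.21201     0.09423]
  [   0.63604     0.60071     2.12014     0.94229]
  [   0.64691     0.65371     1.13074     1.61366]
The output multiplier for sector j is the column-j sum of the Leontief inverse (I − A)⁻¹ = adj(I−A) / det(I−A).
Column 2 of adj(I−A): (0.000000, 0.292500, 0.165750, 0.180375); det(I−A) = 0.275925.
m_2 = (0.000000 + 0.292500 + 0.165750 + 0.180375) / 0.275925 = 0.638625 / 0.275925 ≈ 2.3145.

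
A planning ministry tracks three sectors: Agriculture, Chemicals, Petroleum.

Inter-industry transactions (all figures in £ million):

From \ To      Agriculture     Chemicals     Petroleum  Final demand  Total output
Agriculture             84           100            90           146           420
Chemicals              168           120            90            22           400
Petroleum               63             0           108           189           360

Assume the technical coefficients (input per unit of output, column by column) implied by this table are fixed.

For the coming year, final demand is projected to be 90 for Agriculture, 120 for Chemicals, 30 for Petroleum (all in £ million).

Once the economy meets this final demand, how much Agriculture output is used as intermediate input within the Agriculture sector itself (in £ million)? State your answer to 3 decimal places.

Technical coefficients a_ij = z_ij / X_j:
  a_AA = 84/420 = 0.20, a_CA = 168/420 = 0.40, a_PA = 63/420 = 0.15
  a_AC = 100/400 = 0.25, a_CC = 120/400 = 0.30, a_PC = 0/400 = 0.00
  a_AP = 90/360 = 0.25, a_CP = 90/360 = 0.25, a_PP = 108/360 = 0.30
I − A =
  [   0.80    -0.25    -0.25]
  [  -0.40     0.70    -0.25]
  [  -0.15     0.00     0.70]
Cofactors of I−A, C_ij = (−1)^(i+j)·(minor ij) (rows/columns in the sector order above):
  C_11 = (0.70)(0.70) − (-0.25)(0.00) = 0.4900
  C_12 = −[(-0.40)(0.70) − (-0.25)(-0.15)] = 0.3175
  C_13 = (-0.40)(0.00) − (0.70)(-0.15) = 0.1050
  C_21 = −[(-0.25)(0.70) − (-0.25)(0.00)] = 0.1750
  C_22 = (0.80)(0.70) − (-0.25)(-0.15) = 0.5225
  C_23 = −[(0.80)(0.00) − (-0.25)(-0.15)] = 0.0375
  C_31 = (-0.25)(-0.25) − (-0.25)(0.70) = 0.2375
  C_32 = −[(0.80)(-0.25) − (-0.25)(-0.40)] = 0.3000
  C_33 = (0.80)(0.70) − (-0.25)(-0.40) = 0.4600
det(I−A) = Σ_j (I−A)_1j·C_1j = (0.80)(0.4900) + (-0.25)(0.3175) + (-0.25)(0.1050) = 0.286375
adj(I−A) = Cᵀ =
  [ 0.4900   0.1750   0.2375]
  [ 0.3175   0.5225   0.3000]
  [ 0.1050   0.0375   0.4600]
(I − A)⁻¹ = adj(I−A) / det(I−A) ≈
  [   1.7110     0.6111     0.8293]
  [   1.1087     1.8245     1.0476]
  [   0.3667     0.1309     1.6063]
First solve x = (I − A)⁻¹ d = adj(I−A)·d / det(I−A); in particular x_A = (0.4900·90 + 0.1750·120 + 0.2375·30) / 0.286375 = 72.225 / 0.286375 ≈ 252.20428.
Intermediate flow from A to A: z_AA = a_AA · x_A = 0.20 × 72.225 / 0.286375 = 14.445 / 0.286375 ≈ 50.441.

z_AA = 50.441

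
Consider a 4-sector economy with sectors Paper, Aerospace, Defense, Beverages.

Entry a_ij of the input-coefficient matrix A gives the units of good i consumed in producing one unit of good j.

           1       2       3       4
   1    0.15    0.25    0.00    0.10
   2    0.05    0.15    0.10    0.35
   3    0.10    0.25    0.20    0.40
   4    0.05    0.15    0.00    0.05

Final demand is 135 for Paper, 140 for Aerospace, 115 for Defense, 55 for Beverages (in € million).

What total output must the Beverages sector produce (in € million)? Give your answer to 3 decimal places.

x_4 = 112.465

I − A =
  [   0.85    -0.25     0.00    -0.10]
  [  -0.05     0.85    -0.10    -0.35]
  [  -0.10    -0.25     0.80    -0.40]
  [  -0.05    -0.15     0.00     0.95]
Compute the cofactors C_ij = (−1)^(i+j)·(3×3 minor ij) of I−A; the adjugate is their transpose:
adj(I−A) = Cᵀ =
  [ 0.574250   0.202000   0.025250   0.145500]
  [ 0.063500   0.642000   0.080250   0.277000]
  [ 0.111750   0.281875   0.620500   0.376875]
  [ 0.040250   0.112000   0.014000   0.544250]
det(I−A) = Σ_j (I−A)_1j·C_1j = (0.85)(0.574250) + (-0.25)(0.063500) + (0.00)(0.111750) + (-0.10)(0.040250) = 0.4682125
(I − A)⁻¹ = adj(I−A) / det(I−A) ≈
  [   1.2265     0.4314     0.0539     0.3108]
  [   0.1356     1.3712     0.1714     0.5916]
  [   0.2387     0.6020     1.3253     0.8049]
  [   0.0860     0.2392     0.0299     1.1624]
x = (I − A)⁻¹ d = adj(I−A)·d / det(I−A), with det(I−A) = 0.4682125:
  x_1 = (0.574250·135 + 0.202000·140 + 0.025250·115 + 0.145500·55) / 0.4682125 = 116.71 / 0.4682125 ≈ 249.267
  x_2 = (0.063500·135 + 0.642000·140 + 0.080250·115 + 0.277000·55) / 0.4682125 = 122.91625 / 0.4682125 ≈ 262.522
  x_3 = (0.111750·135 + 0.281875·140 + 0.620500·115 + 0.376875·55) / 0.4682125 = 146.634375 / 0.4682125 ≈ 313.179
  x_4 = (0.040250·135 + 0.112000·140 + 0.014000·115 + 0.544250·55) / 0.4682125 = 52.6575 / 0.4682125 ≈ 112.465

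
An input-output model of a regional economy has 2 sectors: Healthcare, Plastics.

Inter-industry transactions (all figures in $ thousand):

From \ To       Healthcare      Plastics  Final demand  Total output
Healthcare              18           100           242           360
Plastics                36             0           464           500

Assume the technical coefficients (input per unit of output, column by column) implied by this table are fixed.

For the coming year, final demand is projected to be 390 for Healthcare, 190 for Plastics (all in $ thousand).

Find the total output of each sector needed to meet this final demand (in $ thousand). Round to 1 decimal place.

x_H = 460.2, x_P = 236.0

Technical coefficients a_ij = z_ij / X_j:
  a_HH = 18/360 = 0.05, a_PH = 36/360 = 0.10
  a_HP = 100/500 = 0.20, a_PP = 0/500 = 0.00
I − A =
  [   0.95    -0.20]
  [  -0.10     1.00]
det(I−A) = (0.95)(1.00) − (-0.20)(-0.10) = 0.9300
adj(I−A) = [[1.00, 0.20], [0.10, 0.95]]
(I − A)⁻¹ = adj(I−A) / det(I−A) ≈
  [   1.0753     0.2151]
  [   0.1075     1.0215]
x = (I − A)⁻¹ d = adj(I−A)·d / det(I−A), with det(I−A) = 0.9300:
  x_H = (1.00·390 + 0.20·190) / 0.9300 = 428.00 / 0.9300 ≈ 460.2
  x_P = (0.10·390 + 0.95·190) / 0.9300 = 219.50 / 0.9300 ≈ 236.0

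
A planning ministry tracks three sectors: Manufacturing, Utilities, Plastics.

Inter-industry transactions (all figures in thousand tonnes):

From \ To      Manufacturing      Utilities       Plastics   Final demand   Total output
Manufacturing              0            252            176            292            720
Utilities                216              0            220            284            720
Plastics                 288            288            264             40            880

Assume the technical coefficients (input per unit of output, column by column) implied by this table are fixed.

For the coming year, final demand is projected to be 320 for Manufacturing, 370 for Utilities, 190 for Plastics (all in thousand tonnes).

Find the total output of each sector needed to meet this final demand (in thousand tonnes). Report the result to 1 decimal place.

x_M = 946.8, x_U = 1000.0, x_P = 1383.9

Technical coefficients a_ij = z_ij / X_j:
  a_MM = 0/720 = 0.00, a_UM = 216/720 = 0.30, a_PM = 288/720 = 0.40
  a_MU = 252/720 = 0.35, a_UU = 0/720 = 0.00, a_PU = 288/720 = 0.40
  a_MP = 176/880 = 0.20, a_UP = 220/880 = 0.25, a_PP = 264/880 = 0.30
I − A =
  [   1.00    -0.35    -0.20]
  [  -0.30     1.00    -0.25]
  [  -0.40    -0.40     0.70]
Cofactors of I−A, C_ij = (−1)^(i+j)·(minor ij) (rows/columns in the sector order above):
  C_11 = (1.00)(0.70) − (-0.25)(-0.40) = 0.6000
  C_12 = −[(-0.30)(0.70) − (-0.25)(-0.40)] = 0.3100
  C_13 = (-0.30)(-0.40) − (1.00)(-0.40) = 0.5200
  C_21 = −[(-0.35)(0.70) − (-0.20)(-0.40)] = 0.3250
  C_22 = (1.00)(0.70) − (-0.20)(-0.40) = 0.6200
  C_23 = −[(1.00)(-0.40) − (-0.35)(-0.40)] = 0.5400
  C_31 = (-0.35)(-0.25) − (-0.20)(1.00) = 0.2875
  C_32 = −[(1.00)(-0.25) − (-0.20)(-0.30)] = 0.3100
  C_33 = (1.00)(1.00) − (-0.35)(-0.30) = 0.8950
det(I−A) = Σ_j (I−A)_1j·C_1j = (1.00)(0.6000) + (-0.35)(0.3100) + (-0.20)(0.5200) = 0.3875
adj(I−A) = Cᵀ =
  [ 0.6000   0.3250   0.2875]
  [ 0.3100   0.6200   0.3100]
  [ 0.5200   0.5400   0.8950]
(I − A)⁻¹ = adj(I−A) / det(I−A) ≈
  [   1.5484     0.8387     0.7419]
  [   0.8000     1.6000     0.8000]
  [   1.3419     1.3935     2.3097]
x = (I − A)⁻¹ d = adj(I−A)·d / det(I−A), with det(I−A) = 0.3875:
  x_M = (0.6000·320 + 0.3250·370 + 0.2875·190) / 0.3875 = 366.875 / 0.3875 ≈ 946.8
  x_U = (0.3100·320 + 0.6200·370 + 0.3100·190) / 0.3875 = 387.50 / 0.3875 = 1000.0
  x_P = (0.5200·320 + 0.5400·370 + 0.8950·190) / 0.3875 = 536.25 / 0.3875 ≈ 1383.9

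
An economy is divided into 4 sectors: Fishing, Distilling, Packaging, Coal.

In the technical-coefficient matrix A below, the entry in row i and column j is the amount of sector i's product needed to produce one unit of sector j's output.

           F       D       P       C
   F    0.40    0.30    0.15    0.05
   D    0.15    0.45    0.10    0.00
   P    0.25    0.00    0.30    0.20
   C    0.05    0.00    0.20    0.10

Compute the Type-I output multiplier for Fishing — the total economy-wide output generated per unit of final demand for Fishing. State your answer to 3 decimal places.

I − A =
  [   0.60    -0.30    -0.15    -0.05]
  [  -0.15     0.55    -0.10     0.00]
  [  -0.25     0.00     0.70    -0.20]
  [  -0.05     0.00    -0.20     0.90]
Compute the cofactors C_ij = (−1)^(i+j)·(3×3 minor ij) of I−A; the adjugate is their transpose:
adj(I−A) = Cᵀ =
  [ 0.324500   0.177000   0.106750   0.041750]
  [ 0.112000   0.314500   0.075500   0.023000]
  [ 0.129250   0.070500   0.255125   0.063875]
  [ 0.046750   0.025500   0.062625   0.171375]
det(I−A) = Σ_j (I−A)_1j·C_1j = (0.60)(0.324500) + (-0.30)(0.112000) + (-0.15)(0.129250) + (-0.05)(0.046750) = 0.139375
(I − A)⁻¹ = adj(I−A) / det(I−A) ≈
  [   2.3283     1.2700     0.7659     0.2996]
  [   0.8036     2.2565     0.5417     0.1650]
  [   0.9274     0.5058     1.8305     0.4583]
  [   0.3354     0.1830     0.4493     1.2296]
The output multiplier for sector j is the column-j sum of the Leontief inverse (I − A)⁻¹ = adj(I−A) / det(I−A).
Column F of adj(I−A): (0.324500, 0.112000, 0.129250, 0.046750); det(I−A) = 0.139375.
m_F = (0.324500 + 0.112000 + 0.129250 + 0.046750) / 0.139375 = 0.6125 / 0.139375 ≈ 4.395.

m_F = 4.395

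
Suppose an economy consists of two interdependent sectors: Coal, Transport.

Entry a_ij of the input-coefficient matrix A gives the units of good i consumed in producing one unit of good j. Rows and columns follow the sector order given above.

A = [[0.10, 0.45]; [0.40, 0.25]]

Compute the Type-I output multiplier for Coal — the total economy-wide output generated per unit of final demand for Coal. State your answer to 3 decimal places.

I − A =
  [   0.90    -0.45]
  [  -0.40     0.75]
det(I−A) = (0.90)(0.75) − (-0.45)(-0.40) = 0.4950
adj(I−A) = [[0.75, 0.45], [0.40, 0.90]]
(I − A)⁻¹ = adj(I−A) / det(I−A) ≈
  [   1.5152     0.9091]
  [   0.8081     1.8182]
The output multiplier for sector j is the column-j sum of the Leontief inverse (I − A)⁻¹ = adj(I−A) / det(I−A).
Column 1 of adj(I−A): (0.75, 0.40); det(I−A) = 0.4950.
m_1 = (0.75 + 0.40) / 0.4950 = 1.15 / 0.4950 ≈ 2.323.

m_1 = 2.323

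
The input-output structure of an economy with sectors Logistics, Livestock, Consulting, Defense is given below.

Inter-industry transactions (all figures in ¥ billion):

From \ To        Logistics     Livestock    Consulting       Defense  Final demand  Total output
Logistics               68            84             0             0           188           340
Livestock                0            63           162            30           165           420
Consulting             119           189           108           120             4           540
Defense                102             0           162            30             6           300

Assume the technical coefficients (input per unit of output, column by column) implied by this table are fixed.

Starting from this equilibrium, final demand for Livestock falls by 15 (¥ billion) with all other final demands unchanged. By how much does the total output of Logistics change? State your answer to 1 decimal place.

Δx_1 = -6.7

Technical coefficients a_ij = z_ij / X_j:
  a_11 = 68/340 = 0.20, a_21 = 0/340 = 0.00, a_31 = 119/340 = 0.35, a_41 = 102/340 = 0.30
  a_12 = 84/420 = 0.20, a_22 = 63/420 = 0.15, a_32 = 189/420 = 0.45, a_42 = 0/420 = 0.00
  a_13 = 0/540 = 0.00, a_23 = 162/540 = 0.30, a_33 = 108/540 = 0.20, a_43 = 162/540 = 0.30
  a_14 = 0/300 = 0.00, a_24 = 30/300 = 0.10, a_34 = 120/300 = 0.40, a_44 = 30/300 = 0.10
I − A =
  [   0.80    -0.20     0.00     0.00]
  [   0.00     0.85    -0.30    -0.10]
  [  -0.35    -0.45     0.80    -0.40]
  [  -0.30     0.00    -0.30     0.90]
Compute the cofactors C_ij = (−1)^(i+j)·(3×3 minor ij) of I−A; the adjugate is their transpose:
adj(I−A) = Cᵀ =
  [ 0.37500   0.12000   0.06000   0.04000]
  [ 0.16500   0.48000   0.24000   0.16000]
  [ 0.38325   0.41100   0.60600   0.31500]
  [ 0.25275   0.17700   0.22200   0.41500]
det(I−A) = Σ_j (I−A)_1j·C_1j = (0.80)(0.37500) + (-0.20)(0.16500) + (0.00)(0.38325) + (0.00)(0.25275) = 0.2670
(I − A)⁻¹ = adj(I−A) / det(I−A) ≈
  [   1.4045     0.4494     0.2247     0.1498]
  [   0.6180     1.7978     0.8989     0.5993]
  [   1.4354     1.5393     2.2697     1.1798]
  [   0.9466     0.6629     0.8315     1.5543]
Δx = (I − A)⁻¹ Δd with Δd having -15 in the Livestock component and 0 elsewhere.
So Δx_1 = L_12 · (-15), where L_12 = adj(I−A)_12 / det(I−A) = 0.12000 / 0.2670.
Δx_1 = 0.12000 × (-15) / 0.2670 = -1.80 / 0.2670 ≈ -6.7.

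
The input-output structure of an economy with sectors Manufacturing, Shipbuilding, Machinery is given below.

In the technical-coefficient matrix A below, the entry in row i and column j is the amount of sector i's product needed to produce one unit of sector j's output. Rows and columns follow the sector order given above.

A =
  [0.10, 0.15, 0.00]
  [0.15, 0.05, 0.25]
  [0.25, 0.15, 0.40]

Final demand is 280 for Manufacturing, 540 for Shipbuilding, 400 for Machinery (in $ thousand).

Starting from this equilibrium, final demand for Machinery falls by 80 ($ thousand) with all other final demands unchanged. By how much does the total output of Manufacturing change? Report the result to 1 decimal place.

Δx_1 = -6.6

I − A =
  [   0.90    -0.15     0.00]
  [  -0.15     0.95    -0.25]
  [  -0.25    -0.15     0.60]
Cofactors of I−A, C_ij = (−1)^(i+j)·(minor ij) (rows/columns in the sector order above):
  C_11 = (0.95)(0.60) − (-0.25)(-0.15) = 0.5325
  C_12 = −[(-0.15)(0.60) − (-0.25)(-0.25)] = 0.1525
  C_13 = (-0.15)(-0.15) − (0.95)(-0.25) = 0.2600
  C_21 = −[(-0.15)(0.60) − (0.00)(-0.15)] = 0.0900
  C_22 = (0.90)(0.60) − (0.00)(-0.25) = 0.5400
  C_23 = −[(0.90)(-0.15) − (-0.15)(-0.25)] = 0.1725
  C_31 = (-0.15)(-0.25) − (0.00)(0.95) = 0.0375
  C_32 = −[(0.90)(-0.25) − (0.00)(-0.15)] = 0.2250
  C_33 = (0.90)(0.95) − (-0.15)(-0.15) = 0.8325
det(I−A) = Σ_j (I−A)_1j·C_1j = (0.90)(0.5325) + (-0.15)(0.1525) + (0.00)(0.2600) = 0.456375
adj(I−A) = Cᵀ =
  [ 0.5325   0.0900   0.0375]
  [ 0.1525   0.5400   0.2250]
  [ 0.2600   0.1725   0.8325]
(I − A)⁻¹ = adj(I−A) / det(I−A) ≈
  [   1.1668     0.1972     0.0822]
  [   0.3342     1.1832     0.4930]
  [   0.5697     0.3780     1.8242]
Δx = (I − A)⁻¹ Δd with Δd having -80 in the Machinery component and 0 elsewhere.
So Δx_1 = L_13 · (-80), where L_13 = adj(I−A)_13 / det(I−A) = 0.0375 / 0.456375.
Δx_1 = 0.0375 × (-80) / 0.456375 = -3.00 / 0.456375 ≈ -6.6.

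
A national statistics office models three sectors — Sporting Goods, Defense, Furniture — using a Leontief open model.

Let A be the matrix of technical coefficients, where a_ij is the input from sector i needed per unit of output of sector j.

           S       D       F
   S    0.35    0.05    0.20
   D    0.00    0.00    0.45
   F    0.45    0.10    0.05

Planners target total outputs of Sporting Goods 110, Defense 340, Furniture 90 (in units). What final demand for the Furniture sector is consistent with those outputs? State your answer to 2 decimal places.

I − A =
  [   0.65    -0.05    -0.20]
  [   0.00     1.00    -0.45]
  [  -0.45    -0.10     0.95]
d = (I − A) x:
  d_S = (+0.65)·110 + (-0.05)·340 + (-0.20)·90 = 36.50
  d_D = (+0.00)·110 + (+1.00)·340 + (-0.45)·90 = 299.50
  d_F = (-0.45)·110 + (-0.10)·340 + (+0.95)·90 = 2.00

d_F = 2.00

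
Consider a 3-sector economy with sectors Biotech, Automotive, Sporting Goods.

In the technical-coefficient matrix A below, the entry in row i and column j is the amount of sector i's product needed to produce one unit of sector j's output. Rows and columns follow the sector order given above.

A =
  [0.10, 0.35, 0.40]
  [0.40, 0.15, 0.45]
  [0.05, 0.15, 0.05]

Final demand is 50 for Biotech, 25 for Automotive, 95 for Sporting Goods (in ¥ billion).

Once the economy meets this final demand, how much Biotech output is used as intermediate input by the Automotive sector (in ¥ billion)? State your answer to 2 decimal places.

I − A =
  [   0.90    -0.35    -0.40]
  [  -0.40     0.85    -0.45]
  [  -0.05    -0.15     0.95]
Cofactors of I−A, C_ij = (−1)^(i+j)·(minor ij) (rows/columns in the sector order above):
  C_11 = (0.85)(0.95) − (-0.45)(-0.15) = 0.7400
  C_12 = −[(-0.40)(0.95) − (-0.45)(-0.05)] = 0.4025
  C_13 = (-0.40)(-0.15) − (0.85)(-0.05) = 0.1025
  C_21 = −[(-0.35)(0.95) − (-0.40)(-0.15)] = 0.3925
  C_22 = (0.90)(0.95) − (-0.40)(-0.05) = 0.8350
  C_23 = −[(0.90)(-0.15) − (-0.35)(-0.05)] = 0.1525
  C_31 = (-0.35)(-0.45) − (-0.40)(0.85) = 0.4975
  C_32 = −[(0.90)(-0.45) − (-0.40)(-0.40)] = 0.5650
  C_33 = (0.90)(0.85) − (-0.35)(-0.40) = 0.6250
det(I−A) = Σ_j (I−A)_1j·C_1j = (0.90)(0.7400) + (-0.35)(0.4025) + (-0.40)(0.1025) = 0.484125
adj(I−A) = Cᵀ =
  [ 0.7400   0.3925   0.4975]
  [ 0.4025   0.8350   0.5650]
  [ 0.1025   0.1525   0.6250]
(I − A)⁻¹ = adj(I−A) / det(I−A) ≈
  [   1.5285     0.8107     1.0276]
  [   0.8314     1.7248     1.1671]
  [   0.2117     0.3150     1.2910]
First solve x = (I − A)⁻¹ d = adj(I−A)·d / det(I−A); in particular x_A = (0.4025·50 + 0.8350·25 + 0.5650·95) / 0.484125 = 94.675 / 0.484125 ≈ 195.5590.
Intermediate flow from B to A: z_BA = a_BA · x_A = 0.35 × 94.675 / 0.484125 = 33.13625 / 0.484125 ≈ 68.45.

z_BA = 68.45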